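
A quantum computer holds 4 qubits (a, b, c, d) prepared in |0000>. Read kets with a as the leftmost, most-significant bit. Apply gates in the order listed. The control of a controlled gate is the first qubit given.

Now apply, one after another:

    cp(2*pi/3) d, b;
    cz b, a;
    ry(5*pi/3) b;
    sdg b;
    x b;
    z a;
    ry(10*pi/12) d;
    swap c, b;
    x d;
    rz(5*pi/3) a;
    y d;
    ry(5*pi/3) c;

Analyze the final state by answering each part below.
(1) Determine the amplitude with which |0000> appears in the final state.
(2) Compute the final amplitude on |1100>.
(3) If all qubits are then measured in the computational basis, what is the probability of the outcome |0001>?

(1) The amplitude on |0000> is (-3*sqrt(2) + sqrt(6) - sqrt(6)*I + 3*sqrt(2)*I)*exp(I*pi/6)/16.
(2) The amplitude on |1100> is 0.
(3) A full measurement returns |0001> with probability 3*sqrt(3)/32 + 3/16.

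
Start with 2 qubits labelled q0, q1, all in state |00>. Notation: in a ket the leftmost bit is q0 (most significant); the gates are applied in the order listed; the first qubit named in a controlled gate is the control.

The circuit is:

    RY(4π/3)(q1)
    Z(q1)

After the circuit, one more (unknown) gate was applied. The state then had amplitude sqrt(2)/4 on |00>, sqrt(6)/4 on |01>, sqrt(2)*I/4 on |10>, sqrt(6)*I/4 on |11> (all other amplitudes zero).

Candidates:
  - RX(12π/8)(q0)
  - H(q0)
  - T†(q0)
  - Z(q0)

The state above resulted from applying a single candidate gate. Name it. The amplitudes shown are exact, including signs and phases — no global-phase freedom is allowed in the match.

The applied gate was RX(12π/8)(q0).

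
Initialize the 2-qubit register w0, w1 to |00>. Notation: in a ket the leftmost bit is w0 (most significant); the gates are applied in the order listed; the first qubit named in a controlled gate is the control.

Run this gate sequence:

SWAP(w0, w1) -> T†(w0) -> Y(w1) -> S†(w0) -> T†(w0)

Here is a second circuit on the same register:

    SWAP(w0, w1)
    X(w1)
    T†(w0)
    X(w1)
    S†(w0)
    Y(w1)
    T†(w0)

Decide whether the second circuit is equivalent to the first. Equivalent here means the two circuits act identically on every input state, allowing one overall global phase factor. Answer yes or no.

Yes — the two circuits implement the same unitary up to a global phase.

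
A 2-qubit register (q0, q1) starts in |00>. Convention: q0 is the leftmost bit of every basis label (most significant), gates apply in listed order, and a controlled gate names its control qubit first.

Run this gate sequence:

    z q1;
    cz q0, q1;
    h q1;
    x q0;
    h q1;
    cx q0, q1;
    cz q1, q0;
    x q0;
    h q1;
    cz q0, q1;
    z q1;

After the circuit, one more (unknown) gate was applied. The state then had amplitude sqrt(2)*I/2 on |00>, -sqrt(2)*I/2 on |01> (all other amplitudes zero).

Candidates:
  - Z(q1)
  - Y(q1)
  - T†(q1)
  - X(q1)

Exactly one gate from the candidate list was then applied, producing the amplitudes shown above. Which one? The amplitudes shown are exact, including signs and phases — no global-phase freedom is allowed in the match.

The unique candidate consistent with the amplitudes is Y(q1).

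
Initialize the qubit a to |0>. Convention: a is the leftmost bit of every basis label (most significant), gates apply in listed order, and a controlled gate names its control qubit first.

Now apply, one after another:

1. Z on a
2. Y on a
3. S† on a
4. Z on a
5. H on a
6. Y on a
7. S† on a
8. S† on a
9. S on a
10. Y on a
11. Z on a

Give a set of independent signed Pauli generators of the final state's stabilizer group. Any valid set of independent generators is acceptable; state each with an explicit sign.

One valid set of independent stabilizer generators is +Y (any independent generating set of the same group is equally correct).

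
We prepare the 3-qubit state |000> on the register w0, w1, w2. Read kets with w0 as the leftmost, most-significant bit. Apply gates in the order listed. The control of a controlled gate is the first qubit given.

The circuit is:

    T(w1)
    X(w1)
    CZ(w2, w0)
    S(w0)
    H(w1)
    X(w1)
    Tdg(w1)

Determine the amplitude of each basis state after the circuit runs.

After the circuit, the state carries amplitude -sqrt(2)/2 on |000>, -sqrt(2)*exp(3*I*pi/4)/2 on |010>, and 0 on every other basis state.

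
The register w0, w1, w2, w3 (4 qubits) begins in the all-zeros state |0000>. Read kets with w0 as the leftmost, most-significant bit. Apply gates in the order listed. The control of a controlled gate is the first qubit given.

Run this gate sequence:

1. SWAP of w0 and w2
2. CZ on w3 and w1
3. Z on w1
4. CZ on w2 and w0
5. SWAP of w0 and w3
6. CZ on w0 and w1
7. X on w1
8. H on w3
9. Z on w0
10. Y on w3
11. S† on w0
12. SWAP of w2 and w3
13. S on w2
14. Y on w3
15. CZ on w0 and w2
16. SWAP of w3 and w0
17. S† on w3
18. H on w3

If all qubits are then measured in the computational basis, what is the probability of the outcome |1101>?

Outcome |1101> occurs with probability 1/4.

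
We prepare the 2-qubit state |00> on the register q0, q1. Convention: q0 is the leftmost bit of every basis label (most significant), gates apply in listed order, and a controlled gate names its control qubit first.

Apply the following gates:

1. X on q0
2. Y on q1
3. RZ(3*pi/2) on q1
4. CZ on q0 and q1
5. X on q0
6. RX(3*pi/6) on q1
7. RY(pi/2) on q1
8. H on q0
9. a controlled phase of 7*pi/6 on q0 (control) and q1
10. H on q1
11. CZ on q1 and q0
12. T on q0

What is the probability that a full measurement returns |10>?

The probability of measuring |10> is 3/8.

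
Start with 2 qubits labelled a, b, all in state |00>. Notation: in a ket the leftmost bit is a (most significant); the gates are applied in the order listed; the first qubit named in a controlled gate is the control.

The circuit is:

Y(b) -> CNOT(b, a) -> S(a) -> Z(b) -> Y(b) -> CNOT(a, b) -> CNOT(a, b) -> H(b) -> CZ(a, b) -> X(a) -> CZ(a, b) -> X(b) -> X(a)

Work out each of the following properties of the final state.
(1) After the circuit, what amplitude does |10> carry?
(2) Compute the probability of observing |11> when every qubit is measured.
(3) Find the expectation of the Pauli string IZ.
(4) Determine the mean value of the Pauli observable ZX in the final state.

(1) |10> carries amplitude sqrt(2)*I/2 in the final state. Key observation: the block from step 6 through step 7 cancels to the identity and can be dropped.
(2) The probability of measuring |11> is 1/2.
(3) The expectation value of IZ is 0.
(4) In the final state, ZX has expectation 1.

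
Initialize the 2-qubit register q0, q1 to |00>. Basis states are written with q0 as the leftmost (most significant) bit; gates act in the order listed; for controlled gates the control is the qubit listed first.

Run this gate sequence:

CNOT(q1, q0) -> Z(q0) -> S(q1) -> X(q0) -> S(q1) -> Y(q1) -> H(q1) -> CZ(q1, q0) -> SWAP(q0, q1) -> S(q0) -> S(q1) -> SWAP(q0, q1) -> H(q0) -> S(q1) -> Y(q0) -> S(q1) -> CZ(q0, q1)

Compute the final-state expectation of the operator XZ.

The observable XZ averages to 1.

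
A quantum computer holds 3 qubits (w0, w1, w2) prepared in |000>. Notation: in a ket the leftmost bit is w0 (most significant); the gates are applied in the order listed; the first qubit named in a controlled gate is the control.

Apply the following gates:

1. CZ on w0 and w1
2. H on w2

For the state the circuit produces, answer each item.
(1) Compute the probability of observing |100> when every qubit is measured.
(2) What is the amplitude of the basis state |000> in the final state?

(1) The probability of measuring |100> is 0.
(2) The final state's coefficient on |000> equals sqrt(2)/2.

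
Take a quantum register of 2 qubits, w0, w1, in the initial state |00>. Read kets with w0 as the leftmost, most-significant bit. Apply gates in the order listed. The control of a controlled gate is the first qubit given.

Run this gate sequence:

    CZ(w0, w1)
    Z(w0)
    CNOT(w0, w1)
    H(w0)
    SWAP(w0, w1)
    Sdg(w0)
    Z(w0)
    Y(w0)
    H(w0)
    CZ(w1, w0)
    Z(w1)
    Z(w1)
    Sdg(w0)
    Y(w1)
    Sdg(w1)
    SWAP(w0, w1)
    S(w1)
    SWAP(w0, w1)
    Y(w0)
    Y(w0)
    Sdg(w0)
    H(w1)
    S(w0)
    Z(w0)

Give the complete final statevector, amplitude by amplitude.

The final amplitudes are sqrt(2)*(1 + I)/4 on |00>, sqrt(2)*(1 - I)/4 on |01>, sqrt(2)*(-1 + I)/4 on |10>, sqrt(2)*(-1 - I)/4 on |11>.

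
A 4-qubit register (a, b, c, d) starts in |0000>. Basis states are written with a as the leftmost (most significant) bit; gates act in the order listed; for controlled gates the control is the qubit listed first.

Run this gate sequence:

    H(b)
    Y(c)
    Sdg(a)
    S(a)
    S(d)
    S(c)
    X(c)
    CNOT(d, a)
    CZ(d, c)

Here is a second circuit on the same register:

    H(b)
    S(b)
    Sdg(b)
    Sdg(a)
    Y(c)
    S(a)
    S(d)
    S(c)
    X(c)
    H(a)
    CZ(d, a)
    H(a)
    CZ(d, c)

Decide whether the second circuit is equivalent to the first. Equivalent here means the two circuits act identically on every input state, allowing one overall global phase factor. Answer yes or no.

Yes — the two circuits implement the same unitary up to a global phase.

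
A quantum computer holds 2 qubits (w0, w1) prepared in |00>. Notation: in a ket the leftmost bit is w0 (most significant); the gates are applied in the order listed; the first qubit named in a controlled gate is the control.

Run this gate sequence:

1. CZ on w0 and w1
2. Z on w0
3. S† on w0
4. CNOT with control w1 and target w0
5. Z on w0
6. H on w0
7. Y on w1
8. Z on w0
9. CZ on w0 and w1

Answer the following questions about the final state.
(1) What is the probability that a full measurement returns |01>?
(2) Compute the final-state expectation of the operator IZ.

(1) A full measurement returns |01> with probability 1/2.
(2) In the final state, IZ has expectation -1.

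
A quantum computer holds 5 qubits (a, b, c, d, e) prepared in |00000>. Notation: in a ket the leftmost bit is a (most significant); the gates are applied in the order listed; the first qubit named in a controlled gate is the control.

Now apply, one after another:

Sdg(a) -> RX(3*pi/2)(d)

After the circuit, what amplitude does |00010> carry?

The amplitude on |00010> is -sqrt(2)*I/2.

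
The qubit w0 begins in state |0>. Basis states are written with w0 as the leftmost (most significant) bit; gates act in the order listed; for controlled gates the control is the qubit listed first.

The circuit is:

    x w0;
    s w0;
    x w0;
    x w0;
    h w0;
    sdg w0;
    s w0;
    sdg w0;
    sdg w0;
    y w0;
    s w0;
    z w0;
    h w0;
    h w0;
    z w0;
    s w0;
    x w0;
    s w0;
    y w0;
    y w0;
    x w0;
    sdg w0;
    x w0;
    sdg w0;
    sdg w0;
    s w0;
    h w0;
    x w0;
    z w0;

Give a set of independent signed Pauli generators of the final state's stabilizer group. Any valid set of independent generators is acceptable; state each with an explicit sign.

The stabilizer group can be generated by -Y, among other valid generating sets. Key observation: gates 12-15 undo each other exactly, leaving only the rest of the circuit to track.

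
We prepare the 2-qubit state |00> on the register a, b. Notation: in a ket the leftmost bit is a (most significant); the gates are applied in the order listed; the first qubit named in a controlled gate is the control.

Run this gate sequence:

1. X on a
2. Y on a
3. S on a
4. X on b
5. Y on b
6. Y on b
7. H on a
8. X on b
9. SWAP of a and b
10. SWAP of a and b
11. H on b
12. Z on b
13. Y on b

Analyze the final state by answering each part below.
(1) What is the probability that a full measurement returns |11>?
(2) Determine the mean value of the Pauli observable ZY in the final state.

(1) The probability of measuring |11> is 1/4. Key observation: steps 9-10 multiply out to the identity, so the circuit reduces to the remaining gates.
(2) The observable ZY averages to 0.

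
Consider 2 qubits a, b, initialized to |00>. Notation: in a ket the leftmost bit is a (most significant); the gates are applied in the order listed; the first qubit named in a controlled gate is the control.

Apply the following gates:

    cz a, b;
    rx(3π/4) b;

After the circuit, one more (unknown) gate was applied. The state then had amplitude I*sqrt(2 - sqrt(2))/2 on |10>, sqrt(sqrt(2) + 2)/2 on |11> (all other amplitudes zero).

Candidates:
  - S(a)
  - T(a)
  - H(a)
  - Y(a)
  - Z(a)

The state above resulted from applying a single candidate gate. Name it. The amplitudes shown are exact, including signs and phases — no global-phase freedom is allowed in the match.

The unique candidate consistent with the amplitudes is Y(a).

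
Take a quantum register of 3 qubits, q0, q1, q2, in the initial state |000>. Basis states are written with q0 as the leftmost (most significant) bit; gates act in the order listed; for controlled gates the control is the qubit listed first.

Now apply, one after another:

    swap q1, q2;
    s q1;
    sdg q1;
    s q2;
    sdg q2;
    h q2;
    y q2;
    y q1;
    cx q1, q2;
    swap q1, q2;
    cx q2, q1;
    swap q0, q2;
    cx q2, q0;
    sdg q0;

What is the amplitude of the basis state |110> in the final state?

The final state's coefficient on |110> equals sqrt(2)*I/2. Key observation: the block from step 2 through step 3 cancels to the identity and can be dropped.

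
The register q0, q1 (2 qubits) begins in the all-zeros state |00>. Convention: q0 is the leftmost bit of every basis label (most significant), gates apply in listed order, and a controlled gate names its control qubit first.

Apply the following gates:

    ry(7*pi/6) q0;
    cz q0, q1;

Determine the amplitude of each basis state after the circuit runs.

The final amplitudes are -sqrt(6)/4 + sqrt(2)/4 on |00>, 0 on |01>, sqrt(2)/4 + sqrt(6)/4 on |10>, 0 on |11>.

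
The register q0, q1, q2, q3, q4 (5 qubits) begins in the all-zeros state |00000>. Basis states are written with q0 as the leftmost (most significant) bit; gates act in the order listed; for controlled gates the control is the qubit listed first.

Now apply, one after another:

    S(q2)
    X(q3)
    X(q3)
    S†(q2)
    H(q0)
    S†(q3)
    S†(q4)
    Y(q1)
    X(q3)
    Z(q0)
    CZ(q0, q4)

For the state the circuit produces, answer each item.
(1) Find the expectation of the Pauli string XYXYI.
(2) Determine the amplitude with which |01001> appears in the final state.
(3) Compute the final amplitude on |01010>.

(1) The observable XYXYI averages to 0.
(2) The amplitude on |01001> is 0.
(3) |01010> carries amplitude sqrt(2)*I/2 in the final state.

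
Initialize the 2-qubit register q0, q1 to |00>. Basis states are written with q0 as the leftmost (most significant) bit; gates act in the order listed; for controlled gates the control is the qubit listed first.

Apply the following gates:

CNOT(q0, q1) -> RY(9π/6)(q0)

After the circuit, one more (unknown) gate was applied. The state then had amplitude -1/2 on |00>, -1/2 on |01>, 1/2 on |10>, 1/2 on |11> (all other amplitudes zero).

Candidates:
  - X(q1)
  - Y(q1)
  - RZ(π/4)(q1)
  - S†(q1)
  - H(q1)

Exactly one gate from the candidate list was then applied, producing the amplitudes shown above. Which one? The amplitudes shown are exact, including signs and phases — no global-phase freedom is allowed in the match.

The applied gate was H(q1).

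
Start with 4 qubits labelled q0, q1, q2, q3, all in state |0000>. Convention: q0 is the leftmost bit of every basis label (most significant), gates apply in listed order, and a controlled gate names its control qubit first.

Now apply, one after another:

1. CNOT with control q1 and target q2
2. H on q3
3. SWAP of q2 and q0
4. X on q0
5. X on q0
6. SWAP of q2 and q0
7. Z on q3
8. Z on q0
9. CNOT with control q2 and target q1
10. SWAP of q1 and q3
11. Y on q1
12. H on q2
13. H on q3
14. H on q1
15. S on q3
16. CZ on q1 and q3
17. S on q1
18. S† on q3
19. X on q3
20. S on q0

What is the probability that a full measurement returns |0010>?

Outcome |0010> occurs with probability 1/4. Key observation: the block from step 3 through step 6 cancels to the identity and can be dropped.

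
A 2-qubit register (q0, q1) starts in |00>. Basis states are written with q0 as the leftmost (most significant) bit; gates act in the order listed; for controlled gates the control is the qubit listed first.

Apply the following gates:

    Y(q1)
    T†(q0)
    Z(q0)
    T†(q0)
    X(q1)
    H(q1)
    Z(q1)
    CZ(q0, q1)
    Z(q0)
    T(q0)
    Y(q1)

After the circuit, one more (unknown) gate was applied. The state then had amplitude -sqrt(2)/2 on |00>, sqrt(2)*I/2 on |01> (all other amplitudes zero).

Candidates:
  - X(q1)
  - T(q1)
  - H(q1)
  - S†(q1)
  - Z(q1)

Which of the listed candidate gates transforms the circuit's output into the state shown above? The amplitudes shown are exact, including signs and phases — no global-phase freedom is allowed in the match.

It was S†(q1) that produced the state shown.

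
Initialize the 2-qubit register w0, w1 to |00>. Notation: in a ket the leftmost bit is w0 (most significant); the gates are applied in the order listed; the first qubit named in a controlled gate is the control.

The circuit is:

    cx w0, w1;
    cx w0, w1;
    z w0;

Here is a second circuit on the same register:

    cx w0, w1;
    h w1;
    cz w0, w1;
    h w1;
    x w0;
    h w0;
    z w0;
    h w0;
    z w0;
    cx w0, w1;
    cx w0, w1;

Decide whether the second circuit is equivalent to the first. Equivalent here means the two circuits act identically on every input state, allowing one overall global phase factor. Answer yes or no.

Yes: on every input state the two circuits agree up to one overall phase factor.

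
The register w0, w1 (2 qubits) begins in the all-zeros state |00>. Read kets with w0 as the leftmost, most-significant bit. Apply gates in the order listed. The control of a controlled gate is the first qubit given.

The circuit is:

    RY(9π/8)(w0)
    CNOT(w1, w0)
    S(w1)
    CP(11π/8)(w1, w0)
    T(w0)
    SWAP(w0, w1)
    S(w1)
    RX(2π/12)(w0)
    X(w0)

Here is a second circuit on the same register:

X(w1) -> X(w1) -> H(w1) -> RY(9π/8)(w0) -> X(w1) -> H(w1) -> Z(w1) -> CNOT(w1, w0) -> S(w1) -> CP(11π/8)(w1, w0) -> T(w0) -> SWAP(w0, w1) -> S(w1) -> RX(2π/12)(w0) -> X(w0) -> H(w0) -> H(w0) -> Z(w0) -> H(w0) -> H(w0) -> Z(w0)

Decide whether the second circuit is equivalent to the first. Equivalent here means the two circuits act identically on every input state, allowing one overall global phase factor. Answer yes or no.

Yes — the two circuits implement the same unitary up to a global phase.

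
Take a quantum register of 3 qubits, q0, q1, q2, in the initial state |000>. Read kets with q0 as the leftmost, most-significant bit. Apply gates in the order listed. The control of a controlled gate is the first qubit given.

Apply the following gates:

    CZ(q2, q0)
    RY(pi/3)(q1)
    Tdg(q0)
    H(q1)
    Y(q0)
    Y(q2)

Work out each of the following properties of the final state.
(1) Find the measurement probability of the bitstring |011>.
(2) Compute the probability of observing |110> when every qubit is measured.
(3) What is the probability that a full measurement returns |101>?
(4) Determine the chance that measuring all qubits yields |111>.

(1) A full measurement returns |011> with probability 0.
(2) A full measurement returns |110> with probability 0.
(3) Outcome |101> occurs with probability sqrt(3)/4 + 1/2.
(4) The probability of measuring |111> is 1/2 - sqrt(3)/4.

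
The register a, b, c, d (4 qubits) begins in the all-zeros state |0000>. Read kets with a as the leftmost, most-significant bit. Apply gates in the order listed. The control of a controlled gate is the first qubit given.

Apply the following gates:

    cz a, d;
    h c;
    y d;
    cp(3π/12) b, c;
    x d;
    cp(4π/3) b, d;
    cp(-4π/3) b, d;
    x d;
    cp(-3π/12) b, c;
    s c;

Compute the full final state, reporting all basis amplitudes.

The final amplitudes are sqrt(2)*I/2 on |0001>, -sqrt(2)/2 on |0011>, and 0 on every other basis state.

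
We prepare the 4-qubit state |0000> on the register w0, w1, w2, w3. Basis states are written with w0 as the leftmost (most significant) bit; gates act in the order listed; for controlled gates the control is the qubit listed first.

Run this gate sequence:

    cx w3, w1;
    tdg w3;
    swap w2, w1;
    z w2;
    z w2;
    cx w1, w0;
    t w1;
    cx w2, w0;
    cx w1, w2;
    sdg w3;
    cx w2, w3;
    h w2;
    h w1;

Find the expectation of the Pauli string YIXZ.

In the final state, YIXZ has expectation 0.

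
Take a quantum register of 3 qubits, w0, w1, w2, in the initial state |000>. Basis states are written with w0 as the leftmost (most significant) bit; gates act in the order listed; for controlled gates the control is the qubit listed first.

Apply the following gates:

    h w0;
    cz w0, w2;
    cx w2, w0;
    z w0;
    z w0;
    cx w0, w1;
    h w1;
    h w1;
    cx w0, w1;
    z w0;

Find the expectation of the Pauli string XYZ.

In the final state, XYZ has expectation 0. Key observation: steps 5-10 multiply out to the identity, so the circuit reduces to the remaining gates.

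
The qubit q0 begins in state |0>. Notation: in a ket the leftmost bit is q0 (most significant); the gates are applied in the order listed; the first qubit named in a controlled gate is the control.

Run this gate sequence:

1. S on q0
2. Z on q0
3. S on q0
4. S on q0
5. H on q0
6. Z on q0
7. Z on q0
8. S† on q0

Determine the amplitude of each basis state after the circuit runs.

The resulting statevector has amplitude sqrt(2)/2 on |0>, -sqrt(2)*I/2 on |1>.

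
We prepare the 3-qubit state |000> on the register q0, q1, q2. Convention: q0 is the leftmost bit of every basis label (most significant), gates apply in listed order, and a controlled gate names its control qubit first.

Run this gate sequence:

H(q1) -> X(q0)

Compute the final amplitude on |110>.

|110> carries amplitude sqrt(2)/2 in the final state.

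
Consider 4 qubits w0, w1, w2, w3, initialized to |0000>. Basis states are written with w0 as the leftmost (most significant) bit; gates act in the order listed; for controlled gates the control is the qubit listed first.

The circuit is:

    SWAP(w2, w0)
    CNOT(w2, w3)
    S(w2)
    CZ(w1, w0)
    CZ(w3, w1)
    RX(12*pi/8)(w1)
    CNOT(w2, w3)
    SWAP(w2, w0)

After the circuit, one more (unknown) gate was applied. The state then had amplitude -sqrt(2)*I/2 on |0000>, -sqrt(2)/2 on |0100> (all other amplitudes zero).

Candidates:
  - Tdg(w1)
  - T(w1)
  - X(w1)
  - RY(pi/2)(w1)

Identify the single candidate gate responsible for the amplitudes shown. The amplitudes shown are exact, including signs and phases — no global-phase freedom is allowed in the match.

The unique candidate consistent with the amplitudes is X(w1).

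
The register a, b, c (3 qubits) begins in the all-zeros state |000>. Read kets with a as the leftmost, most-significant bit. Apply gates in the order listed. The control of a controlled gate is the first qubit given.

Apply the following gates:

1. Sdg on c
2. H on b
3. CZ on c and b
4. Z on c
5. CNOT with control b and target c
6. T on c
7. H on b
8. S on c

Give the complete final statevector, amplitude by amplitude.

The resulting statevector has amplitude 1/2 on |000>, exp(3*I*pi/4)/2 on |001>, 1/2 on |010>, -exp(3*I*pi/4)/2 on |011>, 0 on |100>, 0 on |101>, 0 on |110>, 0 on |111>.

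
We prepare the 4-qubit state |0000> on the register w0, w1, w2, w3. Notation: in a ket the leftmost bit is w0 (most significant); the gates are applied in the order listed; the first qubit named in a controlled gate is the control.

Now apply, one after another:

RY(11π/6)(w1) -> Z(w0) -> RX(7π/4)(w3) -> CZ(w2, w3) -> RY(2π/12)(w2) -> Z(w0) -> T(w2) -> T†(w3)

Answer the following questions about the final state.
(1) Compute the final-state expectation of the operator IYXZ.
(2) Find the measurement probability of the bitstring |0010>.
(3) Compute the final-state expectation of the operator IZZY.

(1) In the final state, IYXZ has expectation 0.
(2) The probability of measuring |0010> is sqrt(2)/64 + 1/32.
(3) The observable IZZY averages to 3/8.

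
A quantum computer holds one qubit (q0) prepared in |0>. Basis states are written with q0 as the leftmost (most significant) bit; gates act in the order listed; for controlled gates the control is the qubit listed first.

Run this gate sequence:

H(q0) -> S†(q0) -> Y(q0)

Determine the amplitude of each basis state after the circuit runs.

After the circuit, the state carries amplitude -sqrt(2)/2 on |0>, sqrt(2)*I/2 on |1>.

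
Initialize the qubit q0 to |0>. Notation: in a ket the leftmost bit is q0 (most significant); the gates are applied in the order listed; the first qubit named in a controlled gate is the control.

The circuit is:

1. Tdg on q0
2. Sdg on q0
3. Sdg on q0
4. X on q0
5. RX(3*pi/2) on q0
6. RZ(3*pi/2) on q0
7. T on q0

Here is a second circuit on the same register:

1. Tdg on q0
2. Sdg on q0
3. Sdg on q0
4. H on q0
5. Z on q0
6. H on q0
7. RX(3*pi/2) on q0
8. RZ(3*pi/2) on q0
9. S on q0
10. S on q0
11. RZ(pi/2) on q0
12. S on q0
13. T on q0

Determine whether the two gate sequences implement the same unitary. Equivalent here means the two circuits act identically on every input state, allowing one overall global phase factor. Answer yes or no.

Yes, they are equivalent — the unitaries differ by at most a global phase.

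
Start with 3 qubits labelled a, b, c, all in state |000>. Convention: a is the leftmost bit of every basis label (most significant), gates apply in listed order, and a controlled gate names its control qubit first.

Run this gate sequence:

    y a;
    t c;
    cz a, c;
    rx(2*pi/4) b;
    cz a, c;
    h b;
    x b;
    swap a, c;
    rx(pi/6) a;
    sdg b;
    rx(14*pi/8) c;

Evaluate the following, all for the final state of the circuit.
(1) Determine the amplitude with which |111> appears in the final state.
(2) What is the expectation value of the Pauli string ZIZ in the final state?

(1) The amplitude on |111> is I*(1 - I)*(-sqrt(2) + sqrt(6))*sqrt(sqrt(2) + 2)/16.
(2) The expectation value of ZIZ is -sqrt(6)/4.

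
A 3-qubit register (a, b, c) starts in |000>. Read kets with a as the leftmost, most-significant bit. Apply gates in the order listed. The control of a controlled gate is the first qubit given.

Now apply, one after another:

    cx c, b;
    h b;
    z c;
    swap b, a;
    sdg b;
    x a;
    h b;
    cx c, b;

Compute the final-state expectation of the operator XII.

The observable XII averages to 1.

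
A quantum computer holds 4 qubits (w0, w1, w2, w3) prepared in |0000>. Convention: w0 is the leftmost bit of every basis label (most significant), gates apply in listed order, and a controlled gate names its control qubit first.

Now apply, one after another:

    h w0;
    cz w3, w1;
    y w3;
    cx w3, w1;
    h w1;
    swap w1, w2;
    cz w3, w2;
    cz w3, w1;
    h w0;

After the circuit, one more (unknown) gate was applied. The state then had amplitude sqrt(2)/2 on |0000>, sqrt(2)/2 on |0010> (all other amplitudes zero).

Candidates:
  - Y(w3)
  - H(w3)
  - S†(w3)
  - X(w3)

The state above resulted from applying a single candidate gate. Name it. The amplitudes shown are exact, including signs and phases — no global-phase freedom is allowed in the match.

It was Y(w3) that produced the state shown.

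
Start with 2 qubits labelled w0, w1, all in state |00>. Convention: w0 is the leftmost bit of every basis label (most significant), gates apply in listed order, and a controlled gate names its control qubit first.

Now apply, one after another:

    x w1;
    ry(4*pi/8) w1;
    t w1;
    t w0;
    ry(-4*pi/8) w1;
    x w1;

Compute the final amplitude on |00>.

|00> carries amplitude 1/2 + exp(I*pi/4)/2 in the final state.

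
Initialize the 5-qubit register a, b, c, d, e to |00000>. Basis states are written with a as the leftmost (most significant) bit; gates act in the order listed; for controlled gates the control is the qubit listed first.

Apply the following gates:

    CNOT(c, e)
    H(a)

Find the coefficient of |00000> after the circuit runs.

|00000> carries amplitude sqrt(2)/2 in the final state.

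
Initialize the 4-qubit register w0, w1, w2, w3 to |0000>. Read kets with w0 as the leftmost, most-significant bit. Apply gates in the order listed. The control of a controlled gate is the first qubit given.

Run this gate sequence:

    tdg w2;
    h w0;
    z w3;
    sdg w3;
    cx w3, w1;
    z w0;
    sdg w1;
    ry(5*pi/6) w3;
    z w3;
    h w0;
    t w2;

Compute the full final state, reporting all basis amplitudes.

The final amplitudes are -sqrt(2)/4 + sqrt(6)/4 on |1000>, -sqrt(6)/4 - sqrt(2)/4 on |1001>, and 0 on every other basis state.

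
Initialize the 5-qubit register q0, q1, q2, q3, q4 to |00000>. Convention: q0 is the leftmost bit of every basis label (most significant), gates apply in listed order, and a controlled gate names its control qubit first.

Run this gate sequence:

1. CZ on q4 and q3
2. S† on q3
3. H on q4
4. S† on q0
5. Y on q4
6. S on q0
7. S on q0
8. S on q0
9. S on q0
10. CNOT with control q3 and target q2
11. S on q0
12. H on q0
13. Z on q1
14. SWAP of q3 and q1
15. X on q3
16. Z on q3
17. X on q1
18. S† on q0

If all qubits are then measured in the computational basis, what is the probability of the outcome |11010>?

A full measurement returns |11010> with probability 1/4. Key observation: the block from step 6 through step 9 cancels to the identity and can be dropped.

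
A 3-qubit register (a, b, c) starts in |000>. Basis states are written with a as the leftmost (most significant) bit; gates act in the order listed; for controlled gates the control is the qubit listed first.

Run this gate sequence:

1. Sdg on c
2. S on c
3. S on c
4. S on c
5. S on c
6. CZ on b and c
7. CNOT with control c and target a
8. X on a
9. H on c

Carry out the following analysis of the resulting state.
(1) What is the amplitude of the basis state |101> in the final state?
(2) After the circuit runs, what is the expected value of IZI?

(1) |101> carries amplitude sqrt(2)/2 in the final state. Key observation: the block from step 2 through step 5 cancels to the identity and can be dropped.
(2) In the final state, IZI has expectation 1.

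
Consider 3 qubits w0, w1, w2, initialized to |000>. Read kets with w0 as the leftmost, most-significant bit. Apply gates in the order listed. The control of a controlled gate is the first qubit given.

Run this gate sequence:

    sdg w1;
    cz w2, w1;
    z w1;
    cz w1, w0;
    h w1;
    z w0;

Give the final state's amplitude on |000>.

The amplitude on |000> is sqrt(2)/2.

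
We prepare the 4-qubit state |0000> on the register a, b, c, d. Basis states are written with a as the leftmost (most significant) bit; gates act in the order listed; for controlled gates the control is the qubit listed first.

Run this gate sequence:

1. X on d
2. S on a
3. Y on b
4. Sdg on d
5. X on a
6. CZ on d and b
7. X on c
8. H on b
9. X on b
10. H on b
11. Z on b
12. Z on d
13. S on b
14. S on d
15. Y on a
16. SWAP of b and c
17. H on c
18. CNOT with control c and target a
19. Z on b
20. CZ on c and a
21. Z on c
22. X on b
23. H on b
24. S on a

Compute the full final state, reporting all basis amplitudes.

The final amplitudes are -I/2 on |0001>, -I/2 on |0101>, -1/2 on |1011>, -1/2 on |1111>, and 0 on every other basis state. Key observation: gates 8-11 undo each other exactly, leaving only the rest of the circuit to track.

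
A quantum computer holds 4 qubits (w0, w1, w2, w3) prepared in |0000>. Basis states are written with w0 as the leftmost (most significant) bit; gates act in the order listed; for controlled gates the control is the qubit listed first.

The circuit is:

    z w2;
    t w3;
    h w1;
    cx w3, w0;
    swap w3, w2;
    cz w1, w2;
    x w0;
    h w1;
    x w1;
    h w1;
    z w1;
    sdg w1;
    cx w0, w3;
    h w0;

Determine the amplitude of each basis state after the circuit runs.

The resulting statevector has amplitude 1/2 on |0001>, -I/2 on |0101>, -1/2 on |1001>, I/2 on |1101>, and 0 on every other basis state. Key observation: steps 8-11 multiply out to the identity, so the circuit reduces to the remaining gates.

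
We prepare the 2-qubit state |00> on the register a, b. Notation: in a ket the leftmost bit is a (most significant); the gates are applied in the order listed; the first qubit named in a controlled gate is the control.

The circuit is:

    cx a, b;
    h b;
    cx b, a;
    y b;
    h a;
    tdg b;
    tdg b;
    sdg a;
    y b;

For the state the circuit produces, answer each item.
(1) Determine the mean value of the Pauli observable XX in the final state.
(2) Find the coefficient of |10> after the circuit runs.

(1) In the final state, XX has expectation -1.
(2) The final state's coefficient on |10> equals -1/2.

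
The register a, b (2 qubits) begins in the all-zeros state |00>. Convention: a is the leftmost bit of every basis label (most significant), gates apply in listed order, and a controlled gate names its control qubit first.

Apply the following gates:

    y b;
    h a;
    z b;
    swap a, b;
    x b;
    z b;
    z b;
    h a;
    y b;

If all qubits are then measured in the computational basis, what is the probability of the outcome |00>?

The probability of measuring |00> is 1/4.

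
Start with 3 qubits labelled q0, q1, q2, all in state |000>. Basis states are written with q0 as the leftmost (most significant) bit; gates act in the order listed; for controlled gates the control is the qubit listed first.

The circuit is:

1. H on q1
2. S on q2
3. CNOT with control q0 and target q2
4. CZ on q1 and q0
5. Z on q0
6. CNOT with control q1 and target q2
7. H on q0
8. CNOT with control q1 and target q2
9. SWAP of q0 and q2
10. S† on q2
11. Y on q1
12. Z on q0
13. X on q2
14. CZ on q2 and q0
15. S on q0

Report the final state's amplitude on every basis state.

The resulting statevector has amplitude -1/2 on |000>, -I/2 on |001>, 1/2 on |010>, I/2 on |011>, 0 on |100>, 0 on |101>, 0 on |110>, 0 on |111>.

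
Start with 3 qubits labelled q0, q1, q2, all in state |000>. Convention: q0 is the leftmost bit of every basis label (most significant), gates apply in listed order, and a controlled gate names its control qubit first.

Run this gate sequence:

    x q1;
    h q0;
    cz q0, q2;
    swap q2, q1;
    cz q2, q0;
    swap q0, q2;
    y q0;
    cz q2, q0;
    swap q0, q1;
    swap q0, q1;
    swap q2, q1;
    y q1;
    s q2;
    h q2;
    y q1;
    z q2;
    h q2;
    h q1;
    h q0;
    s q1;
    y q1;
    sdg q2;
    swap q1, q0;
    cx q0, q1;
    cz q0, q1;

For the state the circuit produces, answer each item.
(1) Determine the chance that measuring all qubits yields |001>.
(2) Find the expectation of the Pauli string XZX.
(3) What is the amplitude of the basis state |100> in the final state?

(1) The probability of measuring |001> is 1/2.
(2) The observable XZX averages to 0.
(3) The final state's coefficient on |100> equals 0.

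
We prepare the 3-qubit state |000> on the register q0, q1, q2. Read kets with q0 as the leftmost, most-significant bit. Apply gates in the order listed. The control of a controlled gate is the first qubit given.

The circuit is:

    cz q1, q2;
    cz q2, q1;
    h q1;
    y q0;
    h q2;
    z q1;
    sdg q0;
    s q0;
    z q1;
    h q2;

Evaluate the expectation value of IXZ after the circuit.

The observable IXZ averages to 1. Key observation: steps 5-10 multiply out to the identity, so the circuit reduces to the remaining gates.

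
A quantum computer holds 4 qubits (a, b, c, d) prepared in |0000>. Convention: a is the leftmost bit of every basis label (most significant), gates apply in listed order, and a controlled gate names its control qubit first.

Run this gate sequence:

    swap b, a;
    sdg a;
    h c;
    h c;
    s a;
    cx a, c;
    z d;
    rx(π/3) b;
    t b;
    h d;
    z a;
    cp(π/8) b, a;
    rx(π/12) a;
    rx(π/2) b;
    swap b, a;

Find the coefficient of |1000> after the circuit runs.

The amplitude on |1000> is -3*I*sqrt(sqrt(2) + 2)/16 - sqrt(3*sqrt(2) + 6)*exp(3*I*pi/4)/16 - I*sqrt(6 - 3*sqrt(2))/16 - sqrt(2 - sqrt(2))*exp(3*I*pi/4)/16. Key observation: steps 2-5 multiply out to the identity, so the circuit reduces to the remaining gates.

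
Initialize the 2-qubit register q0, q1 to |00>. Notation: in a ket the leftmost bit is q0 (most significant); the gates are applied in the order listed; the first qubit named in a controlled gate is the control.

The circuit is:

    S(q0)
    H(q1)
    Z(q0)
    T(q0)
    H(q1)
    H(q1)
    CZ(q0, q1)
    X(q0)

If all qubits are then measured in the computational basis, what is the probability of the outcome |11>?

Outcome |11> occurs with probability 1/2. Key observation: the block from step 5 through step 6 cancels to the identity and can be dropped.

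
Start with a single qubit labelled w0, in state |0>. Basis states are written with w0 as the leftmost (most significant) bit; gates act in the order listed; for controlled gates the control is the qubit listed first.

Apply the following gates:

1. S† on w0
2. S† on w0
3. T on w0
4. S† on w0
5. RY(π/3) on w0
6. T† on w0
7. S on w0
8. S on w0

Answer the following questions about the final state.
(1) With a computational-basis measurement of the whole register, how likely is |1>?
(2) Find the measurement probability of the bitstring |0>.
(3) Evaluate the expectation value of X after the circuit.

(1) Outcome |1> occurs with probability 1/4.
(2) Outcome |0> occurs with probability 3/4.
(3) In the final state, X has expectation -sqrt(6)/4.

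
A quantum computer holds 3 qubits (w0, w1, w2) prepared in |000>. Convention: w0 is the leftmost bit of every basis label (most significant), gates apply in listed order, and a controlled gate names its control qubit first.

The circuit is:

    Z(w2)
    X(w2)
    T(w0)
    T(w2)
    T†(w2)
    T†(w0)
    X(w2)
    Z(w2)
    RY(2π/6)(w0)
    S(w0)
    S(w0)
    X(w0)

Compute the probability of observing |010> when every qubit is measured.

The probability of measuring |010> is 0. Key observation: gates 1-8 undo each other exactly, leaving only the rest of the circuit to track.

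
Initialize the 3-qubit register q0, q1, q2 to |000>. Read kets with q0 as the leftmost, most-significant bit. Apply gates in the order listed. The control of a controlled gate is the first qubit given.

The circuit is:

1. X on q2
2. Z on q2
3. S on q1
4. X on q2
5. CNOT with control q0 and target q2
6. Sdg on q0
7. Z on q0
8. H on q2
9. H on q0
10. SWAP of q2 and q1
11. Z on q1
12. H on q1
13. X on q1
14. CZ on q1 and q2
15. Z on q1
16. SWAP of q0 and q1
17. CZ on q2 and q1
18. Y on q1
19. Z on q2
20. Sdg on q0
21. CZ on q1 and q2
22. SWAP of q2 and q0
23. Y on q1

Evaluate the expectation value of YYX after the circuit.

In the final state, YYX has expectation 0.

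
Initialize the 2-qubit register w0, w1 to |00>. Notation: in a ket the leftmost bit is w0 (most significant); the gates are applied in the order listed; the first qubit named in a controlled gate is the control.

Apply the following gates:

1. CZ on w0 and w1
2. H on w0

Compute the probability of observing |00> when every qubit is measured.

A full measurement returns |00> with probability 1/2.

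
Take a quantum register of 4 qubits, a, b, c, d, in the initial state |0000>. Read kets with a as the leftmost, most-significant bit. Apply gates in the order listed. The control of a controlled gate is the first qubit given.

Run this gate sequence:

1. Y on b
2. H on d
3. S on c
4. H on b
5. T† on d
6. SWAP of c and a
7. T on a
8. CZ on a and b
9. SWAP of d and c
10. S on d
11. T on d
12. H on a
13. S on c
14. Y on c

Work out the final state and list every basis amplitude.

After the circuit, the state carries amplitude sqrt(2)*exp(I*pi/4)/4 on |0000>, 0 on |0001>, -sqrt(2)/4 on |0010>, 0 on |0011>, -sqrt(2)*exp(I*pi/4)/4 on |0100>, 0 on |0101>, sqrt(2)/4 on |0110>, 0 on |0111>, sqrt(2)*exp(I*pi/4)/4 on |1000>, 0 on |1001>, -sqrt(2)/4 on |1010>, 0 on |1011>, -sqrt(2)*exp(I*pi/4)/4 on |1100>, 0 on |1101>, sqrt(2)/4 on |1110>, 0 on |1111>.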